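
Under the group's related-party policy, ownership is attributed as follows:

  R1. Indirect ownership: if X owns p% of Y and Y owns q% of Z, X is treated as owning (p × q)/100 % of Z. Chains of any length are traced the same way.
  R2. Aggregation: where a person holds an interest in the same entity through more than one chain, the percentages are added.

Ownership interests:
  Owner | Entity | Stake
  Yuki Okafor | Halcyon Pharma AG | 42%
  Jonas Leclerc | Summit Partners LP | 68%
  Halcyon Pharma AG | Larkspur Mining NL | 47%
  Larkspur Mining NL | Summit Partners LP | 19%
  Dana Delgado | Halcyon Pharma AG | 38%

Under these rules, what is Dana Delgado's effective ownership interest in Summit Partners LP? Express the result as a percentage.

3.3934%

Chain via Halcyon Pharma AG → Larkspur Mining NL (R1): 38% × 47% × 19% = 3.3934% of Summit Partners LP.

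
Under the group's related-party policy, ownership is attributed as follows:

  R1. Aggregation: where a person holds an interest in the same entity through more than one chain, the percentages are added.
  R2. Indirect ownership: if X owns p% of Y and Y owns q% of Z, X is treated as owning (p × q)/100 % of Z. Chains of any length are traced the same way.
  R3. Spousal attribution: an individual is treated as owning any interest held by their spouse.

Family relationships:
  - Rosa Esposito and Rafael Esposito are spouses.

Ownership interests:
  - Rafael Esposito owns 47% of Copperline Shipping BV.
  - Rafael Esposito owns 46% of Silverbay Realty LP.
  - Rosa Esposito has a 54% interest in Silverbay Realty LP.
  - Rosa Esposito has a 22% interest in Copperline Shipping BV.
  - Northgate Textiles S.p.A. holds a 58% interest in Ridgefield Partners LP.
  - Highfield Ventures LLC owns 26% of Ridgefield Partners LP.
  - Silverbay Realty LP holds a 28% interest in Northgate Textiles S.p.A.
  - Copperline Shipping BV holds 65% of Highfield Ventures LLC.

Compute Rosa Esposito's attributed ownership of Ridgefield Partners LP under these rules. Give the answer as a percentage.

By spousal attribution (R3), Rosa Esposito is treated as also owning Rafael Esposito's interest in Copperline Shipping BV, giving 22% + 47% = 69%.
By spousal attribution (R3), Rosa Esposito is treated as also owning Rafael Esposito's interest in Silverbay Realty LP, giving 54% + 46% = 100%.
Chain via Copperline Shipping BV → Highfield Ventures LLC (R2): 69% × 65% × 26% = 11.661% of Ridgefield Partners LP.
Chain via Silverbay Realty LP → Northgate Textiles S.p.A. (R2): 100% × 28% × 58% = 16.24% of Ridgefield Partners LP.
Aggregating (R1): 11.661% + 16.24% = 27.901%.

27.901%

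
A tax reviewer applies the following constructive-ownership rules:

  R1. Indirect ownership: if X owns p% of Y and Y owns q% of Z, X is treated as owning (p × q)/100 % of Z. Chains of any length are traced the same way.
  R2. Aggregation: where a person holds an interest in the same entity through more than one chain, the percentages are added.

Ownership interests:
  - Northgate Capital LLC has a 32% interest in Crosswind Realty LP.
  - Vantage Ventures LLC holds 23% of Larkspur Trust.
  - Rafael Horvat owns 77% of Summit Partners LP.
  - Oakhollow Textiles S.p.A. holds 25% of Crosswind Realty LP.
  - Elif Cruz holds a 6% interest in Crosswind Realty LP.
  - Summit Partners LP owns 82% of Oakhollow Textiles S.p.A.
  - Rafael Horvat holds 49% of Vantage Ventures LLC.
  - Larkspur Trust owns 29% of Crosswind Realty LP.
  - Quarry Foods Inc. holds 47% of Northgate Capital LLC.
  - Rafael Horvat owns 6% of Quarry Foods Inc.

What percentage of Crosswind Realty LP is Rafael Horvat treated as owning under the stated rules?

Chain via Vantage Ventures LLC → Larkspur Trust (R1): 49% × 23% × 29% = 3.2683% of Crosswind Realty LP.
Chain via Summit Partners LP → Oakhollow Textiles S.p.A. (R1): 77% × 82% × 25% = 15.785% of Crosswind Realty LP.
Chain via Quarry Foods Inc. → Northgate Capital LLC (R1): 6% × 47% × 32% = 0.9024% of Crosswind Realty LP.
Aggregating (R2): 3.2683% + 15.785% + 0.9024% = 19.9557%.

19.9557%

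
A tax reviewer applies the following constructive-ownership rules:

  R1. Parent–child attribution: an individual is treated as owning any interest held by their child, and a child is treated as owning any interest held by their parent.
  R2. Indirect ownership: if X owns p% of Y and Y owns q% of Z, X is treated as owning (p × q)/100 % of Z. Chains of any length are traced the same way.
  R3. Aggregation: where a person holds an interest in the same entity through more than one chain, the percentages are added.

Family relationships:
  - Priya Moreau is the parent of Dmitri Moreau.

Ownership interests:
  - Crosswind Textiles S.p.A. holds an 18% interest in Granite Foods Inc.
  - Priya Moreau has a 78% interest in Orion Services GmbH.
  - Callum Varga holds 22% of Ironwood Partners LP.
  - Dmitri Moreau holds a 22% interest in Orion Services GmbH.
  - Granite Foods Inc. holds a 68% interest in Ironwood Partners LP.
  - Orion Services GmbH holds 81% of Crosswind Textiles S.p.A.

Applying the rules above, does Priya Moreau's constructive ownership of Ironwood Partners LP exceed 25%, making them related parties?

By parent–child attribution (R1), Priya Moreau is treated as also owning Dmitri Moreau's interest in Orion Services GmbH, giving 78% + 22% = 100%.
Chain via Orion Services GmbH → Crosswind Textiles S.p.A. → Granite Foods Inc. (R2): 100% × 81% × 18% × 68% = 9.9144% of Ironwood Partners LP.
9.9144% does not exceed the 25% threshold, so Priya is not a related party to Ironwood Partners LP.

No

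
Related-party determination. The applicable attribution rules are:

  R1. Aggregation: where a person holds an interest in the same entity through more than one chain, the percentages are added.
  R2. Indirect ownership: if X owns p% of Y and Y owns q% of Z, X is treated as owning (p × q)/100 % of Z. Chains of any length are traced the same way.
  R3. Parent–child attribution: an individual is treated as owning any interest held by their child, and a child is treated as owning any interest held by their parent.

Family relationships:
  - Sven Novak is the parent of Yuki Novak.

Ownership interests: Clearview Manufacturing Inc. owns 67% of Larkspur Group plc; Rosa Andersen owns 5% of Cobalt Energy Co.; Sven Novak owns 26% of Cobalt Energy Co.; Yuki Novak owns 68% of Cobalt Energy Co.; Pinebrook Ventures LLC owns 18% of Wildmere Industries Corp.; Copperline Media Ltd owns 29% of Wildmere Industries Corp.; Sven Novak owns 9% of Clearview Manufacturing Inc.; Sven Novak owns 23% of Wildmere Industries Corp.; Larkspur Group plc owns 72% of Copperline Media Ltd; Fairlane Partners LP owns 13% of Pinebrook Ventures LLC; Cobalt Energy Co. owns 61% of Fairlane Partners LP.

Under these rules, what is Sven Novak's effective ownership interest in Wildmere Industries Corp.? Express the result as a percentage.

By parent–child attribution (R3), Sven Novak is treated as also owning Yuki Novak's interest in Cobalt Energy Co, giving 26% + 68% = 94%.
Chain via Cobalt Energy Co. → Fairlane Partners LP → Pinebrook Ventures LLC (R2): 94% × 61% × 13% × 18% = 1.341756% of Wildmere Industries Corp.
Chain via Clearview Manufacturing Inc. → Larkspur Group plc → Copperline Media Ltd (R2): 9% × 67% × 72% × 29% = 1.259064% of Wildmere Industries Corp.
Direct interest in Wildmere Industries Corp: 23%.
Aggregating (R1): 1.341756% + 1.259064% + 23% = 25.60082%.

25.60082%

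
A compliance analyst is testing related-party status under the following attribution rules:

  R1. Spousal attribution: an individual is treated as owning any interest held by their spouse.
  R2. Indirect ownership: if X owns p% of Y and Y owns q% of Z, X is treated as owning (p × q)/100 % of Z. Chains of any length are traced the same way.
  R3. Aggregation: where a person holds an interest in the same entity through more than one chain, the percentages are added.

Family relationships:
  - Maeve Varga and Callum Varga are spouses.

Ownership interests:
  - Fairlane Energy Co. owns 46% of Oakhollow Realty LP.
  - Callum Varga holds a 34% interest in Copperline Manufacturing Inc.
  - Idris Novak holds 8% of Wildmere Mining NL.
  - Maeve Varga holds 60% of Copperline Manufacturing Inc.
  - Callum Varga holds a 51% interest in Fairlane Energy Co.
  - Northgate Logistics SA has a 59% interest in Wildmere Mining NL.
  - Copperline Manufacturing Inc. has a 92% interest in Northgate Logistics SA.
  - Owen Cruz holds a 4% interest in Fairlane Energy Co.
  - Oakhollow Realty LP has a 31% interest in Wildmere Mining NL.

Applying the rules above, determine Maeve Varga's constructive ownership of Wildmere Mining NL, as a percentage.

By spousal attribution (R1), Maeve Varga is treated as also owning Callum Varga's interest in Copperline Manufacturing Inc, giving 60% + 34% = 94%.
By spousal attribution (R1), Maeve Varga is treated as owning Callum Varga's 51% interest in Fairlane Energy Co.
Chain via Copperline Manufacturing Inc. → Northgate Logistics SA (R2): 94% × 92% × 59% = 51.0232% of Wildmere Mining NL.
Chain via Fairlane Energy Co. → Oakhollow Realty LP (R2): 51% × 46% × 31% = 7.2726% of Wildmere Mining NL.
Aggregating (R3): 51.0232% + 7.2726% = 58.2958%.

58.2958%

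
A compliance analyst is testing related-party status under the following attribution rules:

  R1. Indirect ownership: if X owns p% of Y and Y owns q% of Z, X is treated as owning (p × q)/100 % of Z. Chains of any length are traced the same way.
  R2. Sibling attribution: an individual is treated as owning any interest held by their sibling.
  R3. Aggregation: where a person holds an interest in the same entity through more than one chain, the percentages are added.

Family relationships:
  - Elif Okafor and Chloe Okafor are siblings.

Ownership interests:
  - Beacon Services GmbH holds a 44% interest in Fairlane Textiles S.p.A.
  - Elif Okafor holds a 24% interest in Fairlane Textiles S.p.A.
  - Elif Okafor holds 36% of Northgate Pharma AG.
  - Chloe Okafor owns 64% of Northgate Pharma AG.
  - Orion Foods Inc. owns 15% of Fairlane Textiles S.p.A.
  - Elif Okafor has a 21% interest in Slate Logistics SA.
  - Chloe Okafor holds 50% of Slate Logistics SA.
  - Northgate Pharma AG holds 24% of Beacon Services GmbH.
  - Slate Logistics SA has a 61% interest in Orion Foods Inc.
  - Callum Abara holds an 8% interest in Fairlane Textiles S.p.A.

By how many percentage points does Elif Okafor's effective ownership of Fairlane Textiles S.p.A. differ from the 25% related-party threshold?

By sibling attribution (R2), Elif Okafor is treated as also owning Chloe Okafor's interest in Northgate Pharma AG, giving 36% + 64% = 100%.
By sibling attribution (R2), Elif Okafor is treated as also owning Chloe Okafor's interest in Slate Logistics SA, giving 21% + 50% = 71%.
Chain via Northgate Pharma AG → Beacon Services GmbH (R1): 100% × 24% × 44% = 10.56% of Fairlane Textiles S.p.A.
Chain via Slate Logistics SA → Orion Foods Inc. (R1): 71% × 61% × 15% = 6.4965% of Fairlane Textiles S.p.A.
Direct interest in Fairlane Textiles S.p.A: 24%.
Aggregating (R3): 10.56% + 6.4965% + 24% = 41.0565%.
41.0565% exceeds the 25% threshold by 16.0565 percentage points.

16.0565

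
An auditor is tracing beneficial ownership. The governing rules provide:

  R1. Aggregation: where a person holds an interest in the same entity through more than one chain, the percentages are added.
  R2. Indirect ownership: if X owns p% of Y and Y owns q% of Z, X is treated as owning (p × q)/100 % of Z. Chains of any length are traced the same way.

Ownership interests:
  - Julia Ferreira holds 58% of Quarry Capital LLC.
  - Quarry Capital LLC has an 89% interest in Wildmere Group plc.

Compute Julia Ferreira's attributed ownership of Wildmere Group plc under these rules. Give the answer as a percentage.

Chain via Quarry Capital LLC (R2): 58% × 89% = 51.62% of Wildmere Group plc.

51.62%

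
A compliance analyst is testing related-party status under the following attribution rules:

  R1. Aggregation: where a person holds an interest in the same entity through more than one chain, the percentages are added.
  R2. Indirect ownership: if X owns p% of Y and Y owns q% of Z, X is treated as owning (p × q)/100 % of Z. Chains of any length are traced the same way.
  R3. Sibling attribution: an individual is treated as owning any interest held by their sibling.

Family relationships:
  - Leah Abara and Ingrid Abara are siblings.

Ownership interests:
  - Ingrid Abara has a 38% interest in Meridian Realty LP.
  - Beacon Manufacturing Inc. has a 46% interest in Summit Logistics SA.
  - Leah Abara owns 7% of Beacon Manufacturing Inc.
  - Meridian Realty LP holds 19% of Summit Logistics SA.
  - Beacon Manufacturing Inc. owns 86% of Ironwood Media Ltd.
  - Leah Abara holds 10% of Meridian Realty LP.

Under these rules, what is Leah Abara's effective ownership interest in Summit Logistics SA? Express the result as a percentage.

By sibling attribution (R3), Leah Abara is treated as also owning Ingrid Abara's interest in Meridian Realty LP, giving 10% + 38% = 48%.
Chain via Beacon Manufacturing Inc. (R2): 7% × 46% = 3.22% of Summit Logistics SA.
Chain via Meridian Realty LP (R2): 48% × 19% = 9.12% of Summit Logistics SA.
Aggregating (R1): 3.22% + 9.12% = 12.34%.

12.34%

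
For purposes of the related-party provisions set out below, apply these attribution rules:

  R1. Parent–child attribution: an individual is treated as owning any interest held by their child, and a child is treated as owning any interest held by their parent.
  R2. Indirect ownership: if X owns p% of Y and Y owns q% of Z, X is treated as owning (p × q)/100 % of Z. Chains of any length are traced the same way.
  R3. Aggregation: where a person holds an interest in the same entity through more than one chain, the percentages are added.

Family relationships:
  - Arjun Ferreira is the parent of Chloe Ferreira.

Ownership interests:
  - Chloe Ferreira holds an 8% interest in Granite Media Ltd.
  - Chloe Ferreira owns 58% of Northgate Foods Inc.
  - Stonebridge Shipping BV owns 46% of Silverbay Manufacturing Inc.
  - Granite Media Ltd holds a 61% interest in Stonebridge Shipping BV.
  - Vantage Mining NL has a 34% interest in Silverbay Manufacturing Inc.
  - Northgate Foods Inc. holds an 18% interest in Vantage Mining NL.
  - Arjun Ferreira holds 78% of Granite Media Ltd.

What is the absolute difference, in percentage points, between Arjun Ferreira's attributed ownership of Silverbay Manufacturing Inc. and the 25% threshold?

2.6812

By parent–child attribution (R1), Arjun Ferreira is treated as also owning Chloe Ferreira's interest in Granite Media Ltd, giving 78% + 8% = 86%.
By parent–child attribution (R1), Arjun Ferreira is treated as owning Chloe Ferreira's 58% interest in Northgate Foods Inc.
Chain via Granite Media Ltd → Stonebridge Shipping BV (R2): 86% × 61% × 46% = 24.1316% of Silverbay Manufacturing Inc.
Chain via Northgate Foods Inc. → Vantage Mining NL (R2): 58% × 18% × 34% = 3.5496% of Silverbay Manufacturing Inc.
Aggregating (R3): 24.1316% + 3.5496% = 27.6812%.
27.6812% exceeds the 25% threshold by 2.6812 percentage points.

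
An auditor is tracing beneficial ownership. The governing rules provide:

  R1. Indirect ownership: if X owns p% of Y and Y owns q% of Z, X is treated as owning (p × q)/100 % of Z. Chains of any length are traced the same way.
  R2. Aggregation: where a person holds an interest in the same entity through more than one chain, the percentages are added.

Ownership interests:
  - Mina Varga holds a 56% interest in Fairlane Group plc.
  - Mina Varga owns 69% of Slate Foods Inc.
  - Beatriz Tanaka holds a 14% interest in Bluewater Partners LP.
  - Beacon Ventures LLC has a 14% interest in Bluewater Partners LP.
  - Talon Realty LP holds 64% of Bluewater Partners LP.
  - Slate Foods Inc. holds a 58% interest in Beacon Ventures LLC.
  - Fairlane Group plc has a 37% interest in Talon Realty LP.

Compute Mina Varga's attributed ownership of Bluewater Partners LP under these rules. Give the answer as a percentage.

18.8636%

Chain via Slate Foods Inc. → Beacon Ventures LLC (R1): 69% × 58% × 14% = 5.6028% of Bluewater Partners LP.
Chain via Fairlane Group plc → Talon Realty LP (R1): 56% × 37% × 64% = 13.2608% of Bluewater Partners LP.
Aggregating (R2): 5.6028% + 13.2608% = 18.8636%.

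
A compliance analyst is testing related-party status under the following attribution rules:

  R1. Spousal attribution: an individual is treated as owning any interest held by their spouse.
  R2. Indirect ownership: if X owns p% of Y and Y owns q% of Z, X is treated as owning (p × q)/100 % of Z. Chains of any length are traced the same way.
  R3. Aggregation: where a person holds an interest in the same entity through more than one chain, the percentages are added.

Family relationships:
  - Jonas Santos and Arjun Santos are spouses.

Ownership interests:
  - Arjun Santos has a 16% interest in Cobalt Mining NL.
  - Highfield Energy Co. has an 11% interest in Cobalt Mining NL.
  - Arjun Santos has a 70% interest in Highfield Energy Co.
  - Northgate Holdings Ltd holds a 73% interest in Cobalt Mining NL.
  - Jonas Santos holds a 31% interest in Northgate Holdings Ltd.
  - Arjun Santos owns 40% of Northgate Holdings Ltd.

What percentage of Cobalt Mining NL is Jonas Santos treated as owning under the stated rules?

75.53%

By spousal attribution (R1), Jonas Santos is treated as also owning Arjun Santos's interest in Northgate Holdings Ltd, giving 31% + 40% = 71%.
By spousal attribution (R1), Jonas Santos is treated as owning Arjun Santos's 70% interest in Highfield Energy Co.
By spousal attribution (R1), Jonas Santos is treated as owning Arjun Santos's 16% interest in Cobalt Mining NL.
Chain via Northgate Holdings Ltd (R2): 71% × 73% = 51.83% of Cobalt Mining NL.
Chain via Highfield Energy Co. (R2): 70% × 11% = 7.7% of Cobalt Mining NL.
Direct interest in Cobalt Mining NL: 16%.
Aggregating (R3): 51.83% + 7.7% + 16% = 75.53%.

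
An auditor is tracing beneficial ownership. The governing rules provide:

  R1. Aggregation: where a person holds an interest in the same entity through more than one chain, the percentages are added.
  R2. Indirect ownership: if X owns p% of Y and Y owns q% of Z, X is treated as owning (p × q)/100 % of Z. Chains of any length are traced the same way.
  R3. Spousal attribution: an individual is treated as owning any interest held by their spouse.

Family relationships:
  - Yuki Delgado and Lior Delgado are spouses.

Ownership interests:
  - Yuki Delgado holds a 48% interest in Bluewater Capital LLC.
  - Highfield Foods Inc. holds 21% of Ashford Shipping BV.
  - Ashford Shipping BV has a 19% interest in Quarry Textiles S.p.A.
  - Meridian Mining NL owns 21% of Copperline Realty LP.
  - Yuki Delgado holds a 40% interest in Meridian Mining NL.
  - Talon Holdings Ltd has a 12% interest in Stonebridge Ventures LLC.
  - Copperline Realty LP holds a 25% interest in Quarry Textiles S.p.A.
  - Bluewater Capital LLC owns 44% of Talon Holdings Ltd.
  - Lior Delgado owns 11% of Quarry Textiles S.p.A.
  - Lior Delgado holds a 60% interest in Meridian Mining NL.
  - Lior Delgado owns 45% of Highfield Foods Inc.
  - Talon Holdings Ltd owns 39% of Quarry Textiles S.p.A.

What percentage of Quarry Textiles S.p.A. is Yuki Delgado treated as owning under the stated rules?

By spousal attribution (R3), Yuki Delgado is treated as also owning Lior Delgado's interest in Meridian Mining NL, giving 40% + 60% = 100%.
By spousal attribution (R3), Yuki Delgado is treated as owning Lior Delgado's 45% interest in Highfield Foods Inc.
By spousal attribution (R3), Yuki Delgado is treated as owning Lior Delgado's 11% interest in Quarry Textiles S.p.A.
Chain via Bluewater Capital LLC → Talon Holdings Ltd (R2): 48% × 44% × 39% = 8.2368% of Quarry Textiles S.p.A.
Chain via Meridian Mining NL → Copperline Realty LP (R2): 100% × 21% × 25% = 5.25% of Quarry Textiles S.p.A.
Chain via Highfield Foods Inc. → Ashford Shipping BV (R2): 45% × 21% × 19% = 1.7955% of Quarry Textiles S.p.A.
Direct interest in Quarry Textiles S.p.A: 11%.
Aggregating (R1): 8.2368% + 5.25% + 1.7955% + 11% = 26.2823%.

26.2823%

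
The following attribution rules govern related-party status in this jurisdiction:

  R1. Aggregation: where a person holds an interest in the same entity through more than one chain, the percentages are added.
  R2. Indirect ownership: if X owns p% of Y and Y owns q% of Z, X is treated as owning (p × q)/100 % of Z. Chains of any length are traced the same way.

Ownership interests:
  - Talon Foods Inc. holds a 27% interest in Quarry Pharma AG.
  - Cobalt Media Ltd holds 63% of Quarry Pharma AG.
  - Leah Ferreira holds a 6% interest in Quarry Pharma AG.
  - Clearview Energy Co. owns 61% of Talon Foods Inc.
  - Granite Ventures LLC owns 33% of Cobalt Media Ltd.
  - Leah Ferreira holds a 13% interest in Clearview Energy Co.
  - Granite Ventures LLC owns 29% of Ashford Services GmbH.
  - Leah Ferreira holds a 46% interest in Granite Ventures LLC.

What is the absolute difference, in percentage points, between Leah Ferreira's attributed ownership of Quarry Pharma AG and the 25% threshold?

7.2955

Chain via Granite Ventures LLC → Cobalt Media Ltd (R2): 46% × 33% × 63% = 9.5634% of Quarry Pharma AG.
Chain via Clearview Energy Co. → Talon Foods Inc. (R2): 13% × 61% × 27% = 2.1411% of Quarry Pharma AG.
Direct interest in Quarry Pharma AG: 6%.
Aggregating (R1): 9.5634% + 2.1411% + 6% = 17.7045%.
17.7045% falls short of the 25% threshold by 7.2955 percentage points.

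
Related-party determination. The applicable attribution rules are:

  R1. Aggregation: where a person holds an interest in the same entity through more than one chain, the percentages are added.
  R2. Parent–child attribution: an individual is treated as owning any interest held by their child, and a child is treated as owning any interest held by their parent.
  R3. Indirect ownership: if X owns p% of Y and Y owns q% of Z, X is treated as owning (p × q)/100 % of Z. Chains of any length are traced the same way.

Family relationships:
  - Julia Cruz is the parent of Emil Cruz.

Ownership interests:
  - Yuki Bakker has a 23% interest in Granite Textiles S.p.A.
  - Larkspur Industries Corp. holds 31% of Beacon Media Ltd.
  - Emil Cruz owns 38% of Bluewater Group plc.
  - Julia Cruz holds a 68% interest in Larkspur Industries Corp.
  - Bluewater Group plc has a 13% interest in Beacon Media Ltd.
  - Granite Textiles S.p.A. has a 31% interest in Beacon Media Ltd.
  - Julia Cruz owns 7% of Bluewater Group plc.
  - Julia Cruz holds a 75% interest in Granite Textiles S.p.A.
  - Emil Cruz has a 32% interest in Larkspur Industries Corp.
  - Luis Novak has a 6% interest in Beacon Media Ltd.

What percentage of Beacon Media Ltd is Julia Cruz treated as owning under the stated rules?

60.1%

By parent–child attribution (R2), Julia Cruz is treated as also owning Emil Cruz's interest in Larkspur Industries Corp, giving 68% + 32% = 100%.
By parent–child attribution (R2), Julia Cruz is treated as also owning Emil Cruz's interest in Bluewater Group plc, giving 7% + 38% = 45%.
Chain via Larkspur Industries Corp. (R3): 100% × 31% = 31% of Beacon Media Ltd.
Chain via Bluewater Group plc (R3): 45% × 13% = 5.85% of Beacon Media Ltd.
Chain via Granite Textiles S.p.A. (R3): 75% × 31% = 23.25% of Beacon Media Ltd.
Aggregating (R1): 31% + 5.85% + 23.25% = 60.1%.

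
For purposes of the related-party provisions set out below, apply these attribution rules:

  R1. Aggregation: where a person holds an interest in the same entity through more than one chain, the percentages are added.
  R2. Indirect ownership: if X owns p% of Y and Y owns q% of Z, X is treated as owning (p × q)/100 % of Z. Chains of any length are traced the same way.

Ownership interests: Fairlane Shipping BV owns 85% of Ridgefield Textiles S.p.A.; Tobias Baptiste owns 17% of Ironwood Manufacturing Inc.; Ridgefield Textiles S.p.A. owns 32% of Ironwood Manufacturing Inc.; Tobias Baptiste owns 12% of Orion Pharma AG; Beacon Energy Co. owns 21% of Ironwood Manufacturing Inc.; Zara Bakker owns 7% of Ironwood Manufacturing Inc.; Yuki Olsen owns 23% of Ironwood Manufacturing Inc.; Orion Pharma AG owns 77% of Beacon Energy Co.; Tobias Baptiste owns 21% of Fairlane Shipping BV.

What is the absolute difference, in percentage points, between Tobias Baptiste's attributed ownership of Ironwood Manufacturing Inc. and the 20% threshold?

4.6524

Chain via Orion Pharma AG → Beacon Energy Co. (R2): 12% × 77% × 21% = 1.9404% of Ironwood Manufacturing Inc.
Chain via Fairlane Shipping BV → Ridgefield Textiles S.p.A. (R2): 21% × 85% × 32% = 5.712% of Ironwood Manufacturing Inc.
Direct interest in Ironwood Manufacturing Inc: 17%.
Aggregating (R1): 1.9404% + 5.712% + 17% = 24.6524%.
24.6524% exceeds the 20% threshold by 4.6524 percentage points.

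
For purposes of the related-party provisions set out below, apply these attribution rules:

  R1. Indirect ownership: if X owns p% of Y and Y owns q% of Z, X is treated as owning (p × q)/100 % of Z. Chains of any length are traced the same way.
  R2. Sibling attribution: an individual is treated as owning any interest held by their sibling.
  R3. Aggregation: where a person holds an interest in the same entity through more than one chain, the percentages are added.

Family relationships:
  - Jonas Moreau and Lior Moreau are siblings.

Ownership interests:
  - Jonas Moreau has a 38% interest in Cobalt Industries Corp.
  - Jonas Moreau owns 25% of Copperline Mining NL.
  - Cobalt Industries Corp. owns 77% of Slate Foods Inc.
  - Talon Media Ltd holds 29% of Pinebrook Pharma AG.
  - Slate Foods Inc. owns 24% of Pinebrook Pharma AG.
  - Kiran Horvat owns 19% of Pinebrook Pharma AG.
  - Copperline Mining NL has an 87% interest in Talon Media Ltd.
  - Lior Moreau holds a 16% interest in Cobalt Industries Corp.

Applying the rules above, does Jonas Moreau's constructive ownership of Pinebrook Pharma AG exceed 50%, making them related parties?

By sibling attribution (R2), Jonas Moreau is treated as also owning Lior Moreau's interest in Cobalt Industries Corp, giving 38% + 16% = 54%.
Chain via Cobalt Industries Corp. → Slate Foods Inc. (R1): 54% × 77% × 24% = 9.9792% of Pinebrook Pharma AG.
Chain via Copperline Mining NL → Talon Media Ltd (R1): 25% × 87% × 29% = 6.3075% of Pinebrook Pharma AG.
Aggregating (R3): 9.9792% + 6.3075% = 16.2867%.
16.2867% does not exceed the 50% threshold, so Jonas is not a related party to Pinebrook Pharma AG.

No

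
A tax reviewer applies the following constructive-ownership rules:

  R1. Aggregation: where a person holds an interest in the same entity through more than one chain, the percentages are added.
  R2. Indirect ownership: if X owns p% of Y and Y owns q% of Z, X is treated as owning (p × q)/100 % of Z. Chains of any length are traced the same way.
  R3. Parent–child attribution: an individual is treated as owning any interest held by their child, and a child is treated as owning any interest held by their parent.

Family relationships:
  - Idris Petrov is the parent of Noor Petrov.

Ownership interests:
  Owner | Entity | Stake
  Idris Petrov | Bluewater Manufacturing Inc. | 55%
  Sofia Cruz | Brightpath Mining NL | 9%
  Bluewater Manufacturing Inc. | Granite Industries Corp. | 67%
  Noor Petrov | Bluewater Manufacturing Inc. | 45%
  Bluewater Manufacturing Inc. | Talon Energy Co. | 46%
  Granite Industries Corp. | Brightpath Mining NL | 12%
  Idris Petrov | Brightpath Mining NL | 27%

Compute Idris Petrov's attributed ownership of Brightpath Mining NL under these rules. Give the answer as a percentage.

By parent–child attribution (R3), Idris Petrov is treated as also owning Noor Petrov's interest in Bluewater Manufacturing Inc, giving 55% + 45% = 100%.
Chain via Bluewater Manufacturing Inc. → Granite Industries Corp. (R2): 100% × 67% × 12% = 8.04% of Brightpath Mining NL.
Direct interest in Brightpath Mining NL: 27%.
Aggregating (R1): 8.04% + 27% = 35.04%.

35.04%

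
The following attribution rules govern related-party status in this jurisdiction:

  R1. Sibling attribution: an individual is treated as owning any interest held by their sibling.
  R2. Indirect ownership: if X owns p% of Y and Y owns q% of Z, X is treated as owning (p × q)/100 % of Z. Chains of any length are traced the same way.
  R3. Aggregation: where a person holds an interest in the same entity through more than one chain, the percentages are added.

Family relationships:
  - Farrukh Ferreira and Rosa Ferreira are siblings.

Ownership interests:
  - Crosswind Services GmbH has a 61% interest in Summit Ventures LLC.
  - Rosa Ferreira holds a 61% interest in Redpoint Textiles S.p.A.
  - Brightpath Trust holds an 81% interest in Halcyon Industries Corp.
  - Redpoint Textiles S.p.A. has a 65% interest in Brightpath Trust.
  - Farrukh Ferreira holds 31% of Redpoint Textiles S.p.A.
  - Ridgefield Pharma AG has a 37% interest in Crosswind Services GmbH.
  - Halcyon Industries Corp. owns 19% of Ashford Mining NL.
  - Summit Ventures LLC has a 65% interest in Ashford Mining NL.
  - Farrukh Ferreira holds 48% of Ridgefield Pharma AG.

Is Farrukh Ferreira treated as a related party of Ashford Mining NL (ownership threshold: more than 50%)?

No

By sibling attribution (R1), Farrukh Ferreira is treated as also owning Rosa Ferreira's interest in Redpoint Textiles S.p.A, giving 31% + 61% = 92%.
Chain via Ridgefield Pharma AG → Crosswind Services GmbH → Summit Ventures LLC (R2): 48% × 37% × 61% × 65% = 7.04184% of Ashford Mining NL.
Chain via Redpoint Textiles S.p.A. → Brightpath Trust → Halcyon Industries Corp. (R2): 92% × 65% × 81% × 19% = 9.20322% of Ashford Mining NL.
Aggregating (R3): 7.04184% + 9.20322% = 16.24506%.
16.24506% does not exceed the 50% threshold, so Farrukh is not a related party to Ashford Mining NL.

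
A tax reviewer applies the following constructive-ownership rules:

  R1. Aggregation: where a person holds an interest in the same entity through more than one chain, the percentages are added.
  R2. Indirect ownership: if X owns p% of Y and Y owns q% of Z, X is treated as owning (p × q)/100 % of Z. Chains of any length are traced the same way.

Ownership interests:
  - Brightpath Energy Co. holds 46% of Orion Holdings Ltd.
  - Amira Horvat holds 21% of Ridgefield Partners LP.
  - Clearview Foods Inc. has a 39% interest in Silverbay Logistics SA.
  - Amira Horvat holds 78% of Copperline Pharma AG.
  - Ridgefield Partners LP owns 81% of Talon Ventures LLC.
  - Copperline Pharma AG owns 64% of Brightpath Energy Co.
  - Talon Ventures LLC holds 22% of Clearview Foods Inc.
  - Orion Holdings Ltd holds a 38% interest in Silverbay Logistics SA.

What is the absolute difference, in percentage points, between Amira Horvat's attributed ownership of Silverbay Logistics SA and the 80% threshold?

Chain via Copperline Pharma AG → Brightpath Energy Co. → Orion Holdings Ltd (R2): 78% × 64% × 46% × 38% = 8.726016% of Silverbay Logistics SA.
Chain via Ridgefield Partners LP → Talon Ventures LLC → Clearview Foods Inc. (R2): 21% × 81% × 22% × 39% = 1.459458% of Silverbay Logistics SA.
Aggregating (R1): 8.726016% + 1.459458% = 10.185474%.
10.185474% falls short of the 80% threshold by 69.814526 percentage points.

69.814526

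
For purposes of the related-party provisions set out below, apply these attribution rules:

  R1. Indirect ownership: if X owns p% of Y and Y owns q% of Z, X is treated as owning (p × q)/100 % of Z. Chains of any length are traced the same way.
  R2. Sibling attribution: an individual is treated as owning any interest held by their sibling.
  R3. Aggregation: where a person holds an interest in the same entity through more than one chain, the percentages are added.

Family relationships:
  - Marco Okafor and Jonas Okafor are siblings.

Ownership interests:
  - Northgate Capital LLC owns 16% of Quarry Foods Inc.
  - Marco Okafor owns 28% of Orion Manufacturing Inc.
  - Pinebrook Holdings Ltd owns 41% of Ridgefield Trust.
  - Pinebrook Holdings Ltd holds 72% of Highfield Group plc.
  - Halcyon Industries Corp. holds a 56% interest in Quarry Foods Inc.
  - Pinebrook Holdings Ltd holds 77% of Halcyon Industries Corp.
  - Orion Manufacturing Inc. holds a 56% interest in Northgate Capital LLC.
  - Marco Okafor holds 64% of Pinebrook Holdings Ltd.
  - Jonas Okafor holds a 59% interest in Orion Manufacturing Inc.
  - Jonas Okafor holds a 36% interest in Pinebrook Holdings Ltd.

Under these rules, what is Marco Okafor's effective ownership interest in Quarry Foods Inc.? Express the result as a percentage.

50.9152%

By sibling attribution (R2), Marco Okafor is treated as also owning Jonas Okafor's interest in Orion Manufacturing Inc, giving 28% + 59% = 87%.
By sibling attribution (R2), Marco Okafor is treated as also owning Jonas Okafor's interest in Pinebrook Holdings Ltd, giving 64% + 36% = 100%.
Chain via Orion Manufacturing Inc. → Northgate Capital LLC (R1): 87% × 56% × 16% = 7.7952% of Quarry Foods Inc.
Chain via Pinebrook Holdings Ltd → Halcyon Industries Corp. (R1): 100% × 77% × 56% = 43.12% of Quarry Foods Inc.
Aggregating (R3): 7.7952% + 43.12% = 50.9152%.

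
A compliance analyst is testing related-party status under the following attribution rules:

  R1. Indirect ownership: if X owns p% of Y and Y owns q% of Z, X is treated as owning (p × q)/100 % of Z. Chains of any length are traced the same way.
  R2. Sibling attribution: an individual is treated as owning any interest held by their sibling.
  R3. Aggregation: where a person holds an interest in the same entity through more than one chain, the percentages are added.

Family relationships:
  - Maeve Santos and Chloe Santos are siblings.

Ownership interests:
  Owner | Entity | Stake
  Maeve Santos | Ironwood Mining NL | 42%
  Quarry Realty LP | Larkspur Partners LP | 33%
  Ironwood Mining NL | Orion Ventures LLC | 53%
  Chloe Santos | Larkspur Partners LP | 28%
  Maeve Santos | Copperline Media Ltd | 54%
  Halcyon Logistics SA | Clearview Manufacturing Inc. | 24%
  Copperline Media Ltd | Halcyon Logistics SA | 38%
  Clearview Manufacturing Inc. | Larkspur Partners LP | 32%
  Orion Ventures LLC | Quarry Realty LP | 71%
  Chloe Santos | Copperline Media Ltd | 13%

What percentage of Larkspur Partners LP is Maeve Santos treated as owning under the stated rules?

By sibling attribution (R2), Maeve Santos is treated as also owning Chloe Santos's interest in Copperline Media Ltd, giving 54% + 13% = 67%.
By sibling attribution (R2), Maeve Santos is treated as owning Chloe Santos's 28% interest in Larkspur Partners LP.
Chain via Ironwood Mining NL → Orion Ventures LLC → Quarry Realty LP (R1): 42% × 53% × 71% × 33% = 5.215518% of Larkspur Partners LP.
Chain via Copperline Media Ltd → Halcyon Logistics SA → Clearview Manufacturing Inc. (R1): 67% × 38% × 24% × 32% = 1.955328% of Larkspur Partners LP.
Direct interest in Larkspur Partners LP: 28%.
Aggregating (R3): 5.215518% + 1.955328% + 28% = 35.170846%.

35.170846%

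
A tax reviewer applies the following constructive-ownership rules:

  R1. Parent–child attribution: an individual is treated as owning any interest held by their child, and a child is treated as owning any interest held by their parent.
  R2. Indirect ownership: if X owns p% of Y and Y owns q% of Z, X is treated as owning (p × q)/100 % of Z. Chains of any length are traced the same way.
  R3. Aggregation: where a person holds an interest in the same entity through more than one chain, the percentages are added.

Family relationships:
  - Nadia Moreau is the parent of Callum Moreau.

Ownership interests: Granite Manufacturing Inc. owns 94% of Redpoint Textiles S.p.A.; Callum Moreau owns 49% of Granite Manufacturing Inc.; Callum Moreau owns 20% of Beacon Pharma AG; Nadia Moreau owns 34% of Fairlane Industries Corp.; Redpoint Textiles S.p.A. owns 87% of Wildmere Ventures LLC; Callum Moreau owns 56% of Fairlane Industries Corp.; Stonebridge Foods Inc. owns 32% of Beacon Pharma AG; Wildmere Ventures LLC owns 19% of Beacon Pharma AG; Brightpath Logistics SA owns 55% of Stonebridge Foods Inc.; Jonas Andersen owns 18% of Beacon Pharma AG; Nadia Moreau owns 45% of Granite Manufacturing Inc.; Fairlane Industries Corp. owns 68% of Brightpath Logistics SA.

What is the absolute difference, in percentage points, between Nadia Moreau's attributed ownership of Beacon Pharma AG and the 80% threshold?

34.622892

By parent–child attribution (R1), Nadia Moreau is treated as also owning Callum Moreau's interest in Fairlane Industries Corp, giving 34% + 56% = 90%.
By parent–child attribution (R1), Nadia Moreau is treated as also owning Callum Moreau's interest in Granite Manufacturing Inc, giving 45% + 49% = 94%.
By parent–child attribution (R1), Nadia Moreau is treated as owning Callum Moreau's 20% interest in Beacon Pharma AG.
Chain via Fairlane Industries Corp. → Brightpath Logistics SA → Stonebridge Foods Inc. (R2): 90% × 68% × 55% × 32% = 10.7712% of Beacon Pharma AG.
Chain via Granite Manufacturing Inc. → Redpoint Textiles S.p.A. → Wildmere Ventures LLC (R2): 94% × 94% × 87% × 19% = 14.605908% of Beacon Pharma AG.
Direct interest in Beacon Pharma AG: 20%.
Aggregating (R3): 10.7712% + 14.605908% + 20% = 45.377108%.
45.377108% falls short of the 80% threshold by 34.622892 percentage points.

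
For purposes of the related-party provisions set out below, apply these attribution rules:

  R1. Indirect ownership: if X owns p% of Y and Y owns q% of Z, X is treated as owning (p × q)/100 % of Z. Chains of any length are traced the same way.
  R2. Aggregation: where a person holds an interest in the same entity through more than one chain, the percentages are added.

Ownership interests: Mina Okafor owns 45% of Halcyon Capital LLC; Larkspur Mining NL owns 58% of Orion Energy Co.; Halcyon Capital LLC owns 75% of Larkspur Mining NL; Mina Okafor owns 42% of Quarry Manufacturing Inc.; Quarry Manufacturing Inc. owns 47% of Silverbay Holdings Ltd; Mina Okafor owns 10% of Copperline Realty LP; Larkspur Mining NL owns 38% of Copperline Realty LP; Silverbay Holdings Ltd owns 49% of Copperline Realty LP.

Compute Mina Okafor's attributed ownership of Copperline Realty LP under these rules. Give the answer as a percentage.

Chain via Halcyon Capital LLC → Larkspur Mining NL (R1): 45% × 75% × 38% = 12.825% of Copperline Realty LP.
Chain via Quarry Manufacturing Inc. → Silverbay Holdings Ltd (R1): 42% × 47% × 49% = 9.6726% of Copperline Realty LP.
Direct interest in Copperline Realty LP: 10%.
Aggregating (R2): 12.825% + 9.6726% + 10% = 32.4976%.

32.4976%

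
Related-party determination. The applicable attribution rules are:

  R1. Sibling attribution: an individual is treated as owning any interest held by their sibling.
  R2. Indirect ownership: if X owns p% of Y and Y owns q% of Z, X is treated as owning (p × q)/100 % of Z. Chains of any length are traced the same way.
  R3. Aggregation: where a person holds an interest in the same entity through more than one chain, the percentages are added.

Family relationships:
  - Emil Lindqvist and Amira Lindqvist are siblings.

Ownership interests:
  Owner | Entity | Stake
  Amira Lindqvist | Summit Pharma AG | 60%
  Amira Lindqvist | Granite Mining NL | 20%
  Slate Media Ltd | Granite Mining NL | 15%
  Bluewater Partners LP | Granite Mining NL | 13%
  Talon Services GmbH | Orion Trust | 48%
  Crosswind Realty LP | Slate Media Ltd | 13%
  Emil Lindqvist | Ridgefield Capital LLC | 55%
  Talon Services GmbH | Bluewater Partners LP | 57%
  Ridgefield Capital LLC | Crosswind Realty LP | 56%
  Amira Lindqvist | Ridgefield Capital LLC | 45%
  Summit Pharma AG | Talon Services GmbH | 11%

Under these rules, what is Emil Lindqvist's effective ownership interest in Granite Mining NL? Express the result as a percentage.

By sibling attribution (R1), Emil Lindqvist is treated as also owning Amira Lindqvist's interest in Ridgefield Capital LLC, giving 55% + 45% = 100%.
By sibling attribution (R1), Emil Lindqvist is treated as owning Amira Lindqvist's 60% interest in Summit Pharma AG.
By sibling attribution (R1), Emil Lindqvist is treated as owning Amira Lindqvist's 20% interest in Granite Mining NL.
Chain via Ridgefield Capital LLC → Crosswind Realty LP → Slate Media Ltd (R2): 100% × 56% × 13% × 15% = 1.092% of Granite Mining NL.
Chain via Summit Pharma AG → Talon Services GmbH → Bluewater Partners LP (R2): 60% × 11% × 57% × 13% = 0.48906% of Granite Mining NL.
Direct interest in Granite Mining NL: 20%.
Aggregating (R3): 1.092% + 0.48906% + 20% = 21.58106%.

21.58106%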